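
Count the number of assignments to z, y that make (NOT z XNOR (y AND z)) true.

Satisfying assignments: (1,0)
Count: 1 out of 4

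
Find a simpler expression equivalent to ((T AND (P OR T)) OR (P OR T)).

By absorption (E OR (E AND v) = E):
= (P OR T)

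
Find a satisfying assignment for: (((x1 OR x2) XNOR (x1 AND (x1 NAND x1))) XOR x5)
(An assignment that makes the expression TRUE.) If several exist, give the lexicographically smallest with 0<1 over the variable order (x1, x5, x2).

x1=0, x5=0, x2=0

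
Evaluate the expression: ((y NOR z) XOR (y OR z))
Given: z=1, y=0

Substituting: ((0 NOR 1) XOR (0 OR 1))
= 1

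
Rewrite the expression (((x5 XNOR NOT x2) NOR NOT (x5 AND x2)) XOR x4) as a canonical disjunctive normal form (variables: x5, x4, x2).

(NOT x5 AND x4 AND NOT x2) OR (NOT x5 AND x4 AND x2) OR (x5 AND NOT x4 AND x2) OR (x5 AND x4 AND NOT x2)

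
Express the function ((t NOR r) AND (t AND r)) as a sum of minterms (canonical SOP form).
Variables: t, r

Σm() = FALSE (no minterms)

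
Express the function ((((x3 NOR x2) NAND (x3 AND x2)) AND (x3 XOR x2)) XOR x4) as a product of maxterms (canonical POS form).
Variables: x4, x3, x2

ΠM(0, 3, 5, 6) = (x4 OR x3 OR x2) AND (x4 OR NOT x3 OR NOT x2) AND (NOT x4 OR x3 OR NOT x2) AND (NOT x4 OR NOT x3 OR x2)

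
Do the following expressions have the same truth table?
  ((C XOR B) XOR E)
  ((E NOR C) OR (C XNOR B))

No. Counterexample: with E=0, C=0, B=0, Expression 1 = 0 but Expression 2 = 1.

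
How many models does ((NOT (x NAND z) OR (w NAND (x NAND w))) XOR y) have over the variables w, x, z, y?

Satisfying assignments: (0,0,0,0), (0,0,1,0), (0,1,0,0), (0,1,1,0), (1,0,0,1), (1,0,1,1), (1,1,0,0), (1,1,1,0)
Count: 8 out of 16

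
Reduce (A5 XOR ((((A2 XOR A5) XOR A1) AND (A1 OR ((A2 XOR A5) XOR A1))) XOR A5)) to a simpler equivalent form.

By XOR self-cancellation ((E XOR v) XOR v = E) then absorption (E AND (E OR v) = E):
= ((A2 XOR A5) XOR A1)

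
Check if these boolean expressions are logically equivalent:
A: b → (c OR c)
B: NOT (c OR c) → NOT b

Yes, Contrapositive is always equivalent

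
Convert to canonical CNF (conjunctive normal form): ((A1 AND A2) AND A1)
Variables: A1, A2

(A1 OR A2) AND (A1 OR NOT A2) AND (NOT A1 OR A2)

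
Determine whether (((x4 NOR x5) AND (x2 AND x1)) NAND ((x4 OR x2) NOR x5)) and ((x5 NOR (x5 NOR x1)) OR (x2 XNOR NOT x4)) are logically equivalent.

No. Counterexample: with x5=0, x4=0, x2=0, x1=0, Expression 1 = 1 but Expression 2 = 0.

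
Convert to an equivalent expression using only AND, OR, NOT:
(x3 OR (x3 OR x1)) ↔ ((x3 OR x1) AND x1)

((x3 OR (x3 OR x1)) AND ((x3 OR x1) AND x1)) OR (NOT (x3 OR (x3 OR x1)) AND NOT ((x3 OR x1) AND x1))
(Biconditional = both true or both false)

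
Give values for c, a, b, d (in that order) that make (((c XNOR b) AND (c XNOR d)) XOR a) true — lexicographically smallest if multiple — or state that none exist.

c=0, a=0, b=0, d=0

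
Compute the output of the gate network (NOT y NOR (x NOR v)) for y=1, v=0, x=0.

Substituting: (NOT 1 NOR (0 NOR 0))
= 0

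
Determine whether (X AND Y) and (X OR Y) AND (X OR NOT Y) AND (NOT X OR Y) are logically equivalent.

Yes, they are equivalent — the two output columns agree on all 4 assignments:
X | Y | Expression 1 | Expression 2
-----------------------------------
0 | 0 | 0 | 0
0 | 1 | 0 | 0
1 | 0 | 0 | 0
1 | 1 | 1 | 1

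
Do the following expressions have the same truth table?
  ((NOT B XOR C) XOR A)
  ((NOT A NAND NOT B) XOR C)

No. Counterexample: with C=0, A=0, B=0, Expression 1 = 1 but Expression 2 = 0.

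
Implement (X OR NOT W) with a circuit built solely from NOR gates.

((X NOR (W NOR W)) NOR (X NOR (W NOR W)))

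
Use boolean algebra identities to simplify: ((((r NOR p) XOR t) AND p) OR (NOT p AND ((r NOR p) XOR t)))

By distribution ((E AND v) OR (E AND NOT v) = E):
= ((r NOR p) XOR t)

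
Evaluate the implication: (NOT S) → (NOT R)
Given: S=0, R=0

Antecedent (NOT S) = 1; consequent (NOT R) = 1.
1 → 1 = 1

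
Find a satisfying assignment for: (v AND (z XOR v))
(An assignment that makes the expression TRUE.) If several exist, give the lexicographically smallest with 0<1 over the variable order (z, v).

z=0, v=1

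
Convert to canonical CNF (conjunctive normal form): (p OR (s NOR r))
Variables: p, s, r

(p OR s OR NOT r) AND (p OR NOT s OR r) AND (p OR NOT s OR NOT r)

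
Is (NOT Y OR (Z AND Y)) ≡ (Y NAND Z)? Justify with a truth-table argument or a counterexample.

No. Counterexample: with Y=1, Z=0, Expression 1 = 0 but Expression 2 = 1.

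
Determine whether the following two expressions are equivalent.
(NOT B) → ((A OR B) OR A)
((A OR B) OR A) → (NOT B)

No, Converse is not equivalent to original (counterexample: B=0, C=0, A=0)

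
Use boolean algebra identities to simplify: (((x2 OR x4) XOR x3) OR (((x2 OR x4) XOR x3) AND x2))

By absorption (E OR (E AND v) = E):
= ((x2 OR x4) XOR x3)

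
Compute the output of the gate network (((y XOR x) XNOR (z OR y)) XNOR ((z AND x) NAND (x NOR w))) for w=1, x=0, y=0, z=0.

Substituting: (((0 XOR 0) XNOR (0 OR 0)) XNOR ((0 AND 0) NAND (0 NOR 1)))
= 1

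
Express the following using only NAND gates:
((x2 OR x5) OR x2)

((((x2 NAND x2) NAND (x5 NAND x5)) NAND ((x2 NAND x2) NAND (x5 NAND x5))) NAND (x2 NAND x2))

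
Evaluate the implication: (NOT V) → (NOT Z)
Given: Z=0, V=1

Antecedent (NOT V) = 0; consequent (NOT Z) = 1.
0 → 1 = 1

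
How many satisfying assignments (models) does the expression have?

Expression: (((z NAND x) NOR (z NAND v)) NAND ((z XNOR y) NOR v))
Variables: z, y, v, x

Satisfying assignments: (0,0,0,0), (0,0,0,1), (0,0,1,0), (0,0,1,1), (0,1,0,0), (0,1,0,1), (0,1,1,0), (0,1,1,1), (1,0,0,0), (1,0,0,1), (1,0,1,0), (1,0,1,1), (1,1,0,0), (1,1,0,1), (1,1,1,0), (1,1,1,1)
Count: 16 out of 16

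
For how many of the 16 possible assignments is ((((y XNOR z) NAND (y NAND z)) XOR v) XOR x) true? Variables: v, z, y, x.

Satisfying assignments: (0,0,0,1), (0,0,1,0), (0,1,0,0), (0,1,1,0), (1,0,0,0), (1,0,1,1), (1,1,0,1), (1,1,1,1)
Count: 8 out of 16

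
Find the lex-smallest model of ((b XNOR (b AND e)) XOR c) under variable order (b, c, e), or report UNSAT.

b=0, c=0, e=0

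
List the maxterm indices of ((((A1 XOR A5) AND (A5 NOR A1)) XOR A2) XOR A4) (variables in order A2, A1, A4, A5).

ΠM(0, 1, 4, 5, 10, 11, 14, 15) = (A2 OR A1 OR A4 OR A5) AND (A2 OR A1 OR A4 OR NOT A5) AND (A2 OR NOT A1 OR A4 OR A5) AND (A2 OR NOT A1 OR A4 OR NOT A5) AND (NOT A2 OR A1 OR NOT A4 OR A5) AND (NOT A2 OR A1 OR NOT A4 OR NOT A5) AND (NOT A2 OR NOT A1 OR NOT A4 OR A5) AND (NOT A2 OR NOT A1 OR NOT A4 OR NOT A5)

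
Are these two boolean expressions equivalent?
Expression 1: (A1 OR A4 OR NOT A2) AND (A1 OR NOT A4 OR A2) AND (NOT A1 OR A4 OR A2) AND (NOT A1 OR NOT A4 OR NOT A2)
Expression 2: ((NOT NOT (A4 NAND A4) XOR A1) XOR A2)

Yes, they are equivalent — the two output columns agree on all 8 assignments:
A1 | A4 | A2 | Expression 1 | Expression 2
------------------------------------------
0 | 0 | 0 | 1 | 1
0 | 0 | 1 | 0 | 0
0 | 1 | 0 | 0 | 0
0 | 1 | 1 | 1 | 1
1 | 0 | 0 | 0 | 0
1 | 0 | 1 | 1 | 1
1 | 1 | 0 | 1 | 1
1 | 1 | 1 | 0 | 0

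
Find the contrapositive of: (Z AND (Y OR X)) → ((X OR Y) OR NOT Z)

Contrapositive: NOT ((X OR Y) OR NOT Z) → NOT (Z AND (Y OR X))
Note: A statement and its contrapositive are logically equivalent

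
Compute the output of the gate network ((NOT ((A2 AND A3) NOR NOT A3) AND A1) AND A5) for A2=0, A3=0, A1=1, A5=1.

Substituting: ((NOT ((0 AND 0) NOR NOT 0) AND 1) AND 1)
= 1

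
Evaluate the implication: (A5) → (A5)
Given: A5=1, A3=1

Antecedent (A5) = 1; consequent (A5) = 1.
1 → 1 = 1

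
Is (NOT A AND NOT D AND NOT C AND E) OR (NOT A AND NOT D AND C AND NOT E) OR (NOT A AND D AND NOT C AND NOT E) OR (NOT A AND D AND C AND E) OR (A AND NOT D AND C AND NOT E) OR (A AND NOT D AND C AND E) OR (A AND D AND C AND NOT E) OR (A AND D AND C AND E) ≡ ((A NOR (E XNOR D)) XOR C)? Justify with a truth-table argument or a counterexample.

Yes, they are equivalent — the two output columns agree on all 16 assignments:
A | D | C | E | Expression 1 | Expression 2
-------------------------------------------
0 | 0 | 0 | 0 | 0 | 0
0 | 0 | 0 | 1 | 1 | 1
0 | 0 | 1 | 0 | 1 | 1
0 | 0 | 1 | 1 | 0 | 0
0 | 1 | 0 | 0 | 1 | 1
0 | 1 | 0 | 1 | 0 | 0
0 | 1 | 1 | 0 | 0 | 0
0 | 1 | 1 | 1 | 1 | 1
1 | 0 | 0 | 0 | 0 | 0
1 | 0 | 0 | 1 | 0 | 0
1 | 0 | 1 | 0 | 1 | 1
1 | 0 | 1 | 1 | 1 | 1
1 | 1 | 0 | 0 | 0 | 0
1 | 1 | 0 | 1 | 0 | 0
1 | 1 | 1 | 0 | 1 | 1
1 | 1 | 1 | 1 | 1 | 1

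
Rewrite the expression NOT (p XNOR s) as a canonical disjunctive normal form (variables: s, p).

(NOT s AND p) OR (s AND NOT p)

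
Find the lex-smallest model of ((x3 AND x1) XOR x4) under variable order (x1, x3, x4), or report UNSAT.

x1=0, x3=0, x4=1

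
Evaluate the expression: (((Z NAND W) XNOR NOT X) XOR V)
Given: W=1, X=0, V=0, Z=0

Substituting: (((0 NAND 1) XNOR NOT 0) XOR 0)
= 1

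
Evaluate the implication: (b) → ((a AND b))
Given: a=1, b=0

Antecedent (b) = 0; consequent ((a AND b)) = 0.
0 → 0 = 1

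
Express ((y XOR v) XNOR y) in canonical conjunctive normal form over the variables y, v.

(y OR NOT v) AND (NOT y OR NOT v)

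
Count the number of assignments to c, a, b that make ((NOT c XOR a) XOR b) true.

Satisfying assignments: (0,0,0), (0,1,1), (1,0,1), (1,1,0)
Count: 4 out of 8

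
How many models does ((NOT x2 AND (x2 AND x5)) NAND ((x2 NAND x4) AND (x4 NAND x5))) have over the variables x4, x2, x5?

Satisfying assignments: (0,0,0), (0,0,1), (0,1,0), (0,1,1), (1,0,0), (1,0,1), (1,1,0), (1,1,1)
Count: 8 out of 8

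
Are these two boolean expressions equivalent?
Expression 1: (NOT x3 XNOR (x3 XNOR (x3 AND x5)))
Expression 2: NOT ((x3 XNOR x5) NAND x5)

No. Counterexample: with x5=0, x3=0, Expression 1 = 1 but Expression 2 = 0.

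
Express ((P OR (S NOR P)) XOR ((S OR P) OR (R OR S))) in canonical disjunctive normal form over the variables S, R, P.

(NOT S AND NOT R AND NOT P) OR (S AND NOT R AND NOT P) OR (S AND R AND NOT P)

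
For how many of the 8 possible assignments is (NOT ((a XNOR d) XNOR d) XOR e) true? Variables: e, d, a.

Satisfying assignments: (0,0,0), (0,1,0), (1,0,1), (1,1,1)
Count: 4 out of 8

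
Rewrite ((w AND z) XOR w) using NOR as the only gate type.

((((((w NOR w) NOR (z NOR z)) NOR w) NOR (((w NOR w) NOR (z NOR z)) NOR w)) NOR ((((w NOR w) NOR (z NOR z)) NOR w) NOR (((w NOR w) NOR (z NOR z)) NOR w))) NOR ((((((w NOR w) NOR (z NOR z)) NOR ((w NOR w) NOR (z NOR z))) NOR (w NOR w)) NOR ((((w NOR w) NOR (z NOR z)) NOR ((w NOR w) NOR (z NOR z))) NOR (w NOR w))) NOR (((((w NOR w) NOR (z NOR z)) NOR ((w NOR w) NOR (z NOR z))) NOR (w NOR w)) NOR ((((w NOR w) NOR (z NOR z)) NOR ((w NOR w) NOR (z NOR z))) NOR (w NOR w)))))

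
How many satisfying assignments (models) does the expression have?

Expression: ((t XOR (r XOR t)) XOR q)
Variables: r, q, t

Satisfying assignments: (0,1,0), (0,1,1), (1,0,0), (1,0,1)
Count: 4 out of 8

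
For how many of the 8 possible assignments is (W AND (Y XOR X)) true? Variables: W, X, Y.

Satisfying assignments: (1,0,1), (1,1,0)
Count: 2 out of 8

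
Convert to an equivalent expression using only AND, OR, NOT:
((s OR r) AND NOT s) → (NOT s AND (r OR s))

NOT ((s OR r) AND NOT s) OR (NOT s AND (r OR s))
(Implication elimination: A → B = NOT A OR B)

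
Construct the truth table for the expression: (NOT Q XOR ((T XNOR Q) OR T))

T | Q | Output
--------------
0 | 0 | 0
0 | 1 | 0
1 | 0 | 0
1 | 1 | 1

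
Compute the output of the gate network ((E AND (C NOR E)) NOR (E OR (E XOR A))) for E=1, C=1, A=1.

Substituting: ((1 AND (1 NOR 1)) NOR (1 OR (1 XOR 1)))
= 0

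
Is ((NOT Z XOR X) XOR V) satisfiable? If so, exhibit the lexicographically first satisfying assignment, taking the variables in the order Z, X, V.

Z=0, X=0, V=0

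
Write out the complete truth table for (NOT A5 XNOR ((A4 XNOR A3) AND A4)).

A4 | A3 | A5 | Output
---------------------
0 | 0 | 0 | 0
0 | 0 | 1 | 1
0 | 1 | 0 | 0
0 | 1 | 1 | 1
1 | 0 | 0 | 0
1 | 0 | 1 | 1
1 | 1 | 0 | 1
1 | 1 | 1 | 0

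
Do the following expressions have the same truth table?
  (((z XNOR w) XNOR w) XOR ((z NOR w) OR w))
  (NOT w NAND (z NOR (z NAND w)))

No. Counterexample: with w=1, z=1, Expression 1 = 0 but Expression 2 = 1.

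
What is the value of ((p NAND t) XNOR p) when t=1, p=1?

Substituting: ((1 NAND 1) XNOR 1)
= 0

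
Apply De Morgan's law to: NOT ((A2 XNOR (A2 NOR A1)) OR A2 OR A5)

NOT (A2 XNOR (A2 NOR A1)) AND NOT A2 AND NOT A5
De Morgan's: NOT(OR of terms) = AND of negations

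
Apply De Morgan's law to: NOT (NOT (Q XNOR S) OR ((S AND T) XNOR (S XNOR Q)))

(Q XNOR S) AND NOT ((S AND T) XNOR (S XNOR Q))
De Morgan's: NOT(OR of terms) = AND of negations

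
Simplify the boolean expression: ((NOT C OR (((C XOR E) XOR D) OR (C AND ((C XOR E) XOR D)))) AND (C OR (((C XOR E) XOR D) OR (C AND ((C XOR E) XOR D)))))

By distribution ((E OR v) AND (E OR NOT v) = E) then absorption (E OR (E AND v) = E):
= ((C XOR E) XOR D)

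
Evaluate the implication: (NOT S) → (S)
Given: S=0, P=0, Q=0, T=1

Antecedent (NOT S) = 1; consequent (S) = 0.
1 → 0 = 0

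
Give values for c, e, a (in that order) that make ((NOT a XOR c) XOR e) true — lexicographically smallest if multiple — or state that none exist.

c=0, e=0, a=0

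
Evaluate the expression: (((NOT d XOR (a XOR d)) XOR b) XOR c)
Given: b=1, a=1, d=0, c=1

Substituting: (((NOT 0 XOR (1 XOR 0)) XOR 1) XOR 1)
= 0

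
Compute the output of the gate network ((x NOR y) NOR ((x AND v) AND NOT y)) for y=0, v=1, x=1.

Substituting: ((1 NOR 0) NOR ((1 AND 1) AND NOT 0))
= 0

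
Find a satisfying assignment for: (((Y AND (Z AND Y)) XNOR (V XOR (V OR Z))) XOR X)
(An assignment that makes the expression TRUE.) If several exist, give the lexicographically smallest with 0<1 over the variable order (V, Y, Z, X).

V=0, Y=0, Z=0, X=0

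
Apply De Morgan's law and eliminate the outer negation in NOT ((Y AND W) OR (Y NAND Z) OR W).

NOT (Y AND W) AND NOT (Y NAND Z) AND NOT W
De Morgan's: NOT(OR of terms) = AND of negations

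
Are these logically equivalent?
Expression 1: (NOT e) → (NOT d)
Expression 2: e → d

No, Inverse is not equivalent to original (counterexample: d=0, e=1)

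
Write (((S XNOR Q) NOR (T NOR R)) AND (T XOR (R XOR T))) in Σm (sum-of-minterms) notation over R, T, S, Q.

Σm(9, 10, 13, 14) = (R AND NOT T AND NOT S AND Q) OR (R AND NOT T AND S AND NOT Q) OR (R AND T AND NOT S AND Q) OR (R AND T AND S AND NOT Q)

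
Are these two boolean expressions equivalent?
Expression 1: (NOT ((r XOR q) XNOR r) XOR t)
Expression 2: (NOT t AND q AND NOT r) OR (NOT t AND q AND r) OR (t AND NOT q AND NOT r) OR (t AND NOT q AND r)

Yes, they are equivalent — the two output columns agree on all 8 assignments:
t | q | r | Expression 1 | Expression 2
---------------------------------------
0 | 0 | 0 | 0 | 0
0 | 0 | 1 | 0 | 0
0 | 1 | 0 | 1 | 1
0 | 1 | 1 | 1 | 1
1 | 0 | 0 | 1 | 1
1 | 0 | 1 | 1 | 1
1 | 1 | 0 | 0 | 0
1 | 1 | 1 | 0 | 0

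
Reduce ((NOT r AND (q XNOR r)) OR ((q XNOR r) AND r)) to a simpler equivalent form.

By distribution ((E AND v) OR (E AND NOT v) = E):
= (q XNOR r)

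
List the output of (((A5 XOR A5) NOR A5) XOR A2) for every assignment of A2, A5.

A2 | A5 | Output
----------------
0 | 0 | 1
0 | 1 | 0
1 | 0 | 0
1 | 1 | 1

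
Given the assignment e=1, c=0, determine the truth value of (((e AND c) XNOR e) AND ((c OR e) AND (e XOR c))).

Substituting: (((1 AND 0) XNOR 1) AND ((0 OR 1) AND (1 XOR 0)))
= 0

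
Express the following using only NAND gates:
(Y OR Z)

((Y NAND Y) NAND (Z NAND Z))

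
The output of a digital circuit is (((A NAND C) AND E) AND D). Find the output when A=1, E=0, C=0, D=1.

Substituting: (((1 NAND 0) AND 0) AND 1)
= 0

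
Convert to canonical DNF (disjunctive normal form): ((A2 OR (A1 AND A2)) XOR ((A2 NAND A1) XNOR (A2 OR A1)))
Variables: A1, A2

(A1 AND NOT A2) OR (A1 AND A2)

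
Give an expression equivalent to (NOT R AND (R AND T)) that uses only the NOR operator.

(((R NOR R) NOR (R NOR R)) NOR (((R NOR R) NOR (T NOR T)) NOR ((R NOR R) NOR (T NOR T))))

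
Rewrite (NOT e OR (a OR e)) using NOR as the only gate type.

(((e NOR e) NOR ((a NOR e) NOR (a NOR e))) NOR ((e NOR e) NOR ((a NOR e) NOR (a NOR e))))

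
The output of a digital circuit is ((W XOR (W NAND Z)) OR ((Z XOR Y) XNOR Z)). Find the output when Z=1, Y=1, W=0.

Substituting: ((0 XOR (0 NAND 1)) OR ((1 XOR 1) XNOR 1))
= 1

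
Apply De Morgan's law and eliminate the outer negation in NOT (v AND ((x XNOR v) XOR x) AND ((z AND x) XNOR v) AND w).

NOT v OR NOT ((x XNOR v) XOR x) OR NOT ((z AND x) XNOR v) OR NOT w
De Morgan's: NOT(AND of terms) = OR of negations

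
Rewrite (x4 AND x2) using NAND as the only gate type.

((x4 NAND x2) NAND (x4 NAND x2))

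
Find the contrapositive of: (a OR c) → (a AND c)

Contrapositive: NOT (a AND c) → NOT (a OR c)
Note: A statement and its contrapositive are logically equivalent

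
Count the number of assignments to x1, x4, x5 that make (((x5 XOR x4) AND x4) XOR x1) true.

Satisfying assignments: (0,1,0), (1,0,0), (1,0,1), (1,1,1)
Count: 4 out of 8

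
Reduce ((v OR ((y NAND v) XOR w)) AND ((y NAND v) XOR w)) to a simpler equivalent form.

By absorption (E AND (E OR v) = E):
= ((y NAND v) XOR w)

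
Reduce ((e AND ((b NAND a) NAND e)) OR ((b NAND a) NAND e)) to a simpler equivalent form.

By absorption (E OR (E AND v) = E):
= ((b NAND a) NAND e)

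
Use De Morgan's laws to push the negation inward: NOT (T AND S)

NOT T OR NOT S
De Morgan's: NOT(AND of terms) = OR of negations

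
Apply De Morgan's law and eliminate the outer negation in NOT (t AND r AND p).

NOT t OR NOT r OR NOT p
De Morgan's: NOT(AND of terms) = OR of negations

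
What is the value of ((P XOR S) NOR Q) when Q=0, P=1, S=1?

Substituting: ((1 XOR 1) NOR 0)
= 1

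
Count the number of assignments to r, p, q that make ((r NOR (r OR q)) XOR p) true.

Satisfying assignments: (0,0,0), (0,1,1), (1,1,0), (1,1,1)
Count: 4 out of 8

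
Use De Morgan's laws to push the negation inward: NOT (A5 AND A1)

NOT A5 OR NOT A1
De Morgan's: NOT(AND of terms) = OR of negations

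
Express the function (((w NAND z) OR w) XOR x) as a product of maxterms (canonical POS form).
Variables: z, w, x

ΠM(1, 3, 5, 7) = (z OR w OR NOT x) AND (z OR NOT w OR NOT x) AND (NOT z OR w OR NOT x) AND (NOT z OR NOT w OR NOT x)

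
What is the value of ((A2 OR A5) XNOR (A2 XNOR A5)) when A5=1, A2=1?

Substituting: ((1 OR 1) XNOR (1 XNOR 1))
= 1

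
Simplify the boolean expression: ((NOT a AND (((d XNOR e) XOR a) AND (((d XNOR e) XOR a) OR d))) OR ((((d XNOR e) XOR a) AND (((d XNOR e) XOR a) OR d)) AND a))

By distribution ((E AND v) OR (E AND NOT v) = E) then absorption (E AND (E OR v) = E):
= ((d XNOR e) XOR a)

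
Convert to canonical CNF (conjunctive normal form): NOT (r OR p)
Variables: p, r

(p OR NOT r) AND (NOT p OR r) AND (NOT p OR NOT r)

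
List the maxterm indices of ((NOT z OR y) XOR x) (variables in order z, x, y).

ΠM(2, 3, 4, 7) = (z OR NOT x OR y) AND (z OR NOT x OR NOT y) AND (NOT z OR x OR y) AND (NOT z OR NOT x OR NOT y)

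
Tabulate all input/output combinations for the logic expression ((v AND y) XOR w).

y | v | w | Output
------------------
0 | 0 | 0 | 0
0 | 0 | 1 | 1
0 | 1 | 0 | 0
0 | 1 | 1 | 1
1 | 0 | 0 | 0
1 | 0 | 1 | 1
1 | 1 | 0 | 1
1 | 1 | 1 | 0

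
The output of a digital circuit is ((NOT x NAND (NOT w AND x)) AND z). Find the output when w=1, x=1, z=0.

Substituting: ((NOT 1 NAND (NOT 1 AND 1)) AND 0)
= 0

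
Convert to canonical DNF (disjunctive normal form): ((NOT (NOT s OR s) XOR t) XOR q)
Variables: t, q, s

(NOT t AND q AND NOT s) OR (NOT t AND q AND s) OR (t AND NOT q AND NOT s) OR (t AND NOT q AND s)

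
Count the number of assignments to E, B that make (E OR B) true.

Satisfying assignments: (0,1), (1,0), (1,1)
Count: 3 out of 4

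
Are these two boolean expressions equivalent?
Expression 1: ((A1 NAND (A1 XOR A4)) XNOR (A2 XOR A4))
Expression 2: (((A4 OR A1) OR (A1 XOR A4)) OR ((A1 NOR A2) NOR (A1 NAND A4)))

No. Counterexample: with A2=1, A1=0, A4=0, Expression 1 = 1 but Expression 2 = 0.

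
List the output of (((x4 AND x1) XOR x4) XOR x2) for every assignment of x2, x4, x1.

x2 | x4 | x1 | Output
---------------------
0 | 0 | 0 | 0
0 | 0 | 1 | 0
0 | 1 | 0 | 1
0 | 1 | 1 | 0
1 | 0 | 0 | 1
1 | 0 | 1 | 1
1 | 1 | 0 | 0
1 | 1 | 1 | 1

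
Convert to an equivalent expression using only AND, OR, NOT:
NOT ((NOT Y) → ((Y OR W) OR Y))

(NOT Y) AND NOT ((Y OR W) OR Y)
(Negated implication: NOT(A → B) = A AND NOT B)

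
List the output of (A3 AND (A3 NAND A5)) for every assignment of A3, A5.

A3 | A5 | Output
----------------
0 | 0 | 0
0 | 1 | 0
1 | 0 | 1
1 | 1 | 0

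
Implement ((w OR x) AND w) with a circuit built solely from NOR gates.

((((w NOR x) NOR (w NOR x)) NOR ((w NOR x) NOR (w NOR x))) NOR (w NOR w))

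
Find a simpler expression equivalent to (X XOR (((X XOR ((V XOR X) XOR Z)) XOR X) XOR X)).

By XOR self-cancellation ((E XOR v) XOR v = E) then XOR self-cancellation ((E XOR v) XOR v = E):
= ((V XOR X) XOR Z)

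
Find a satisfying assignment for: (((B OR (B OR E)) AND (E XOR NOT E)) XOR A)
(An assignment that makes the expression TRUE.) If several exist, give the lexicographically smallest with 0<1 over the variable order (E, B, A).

E=0, B=0, A=1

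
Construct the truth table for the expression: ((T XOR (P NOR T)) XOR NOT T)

T | P | Output
--------------
0 | 0 | 0
0 | 1 | 1
1 | 0 | 1
1 | 1 | 1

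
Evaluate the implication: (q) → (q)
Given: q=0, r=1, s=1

Antecedent (q) = 0; consequent (q) = 0.
0 → 0 = 1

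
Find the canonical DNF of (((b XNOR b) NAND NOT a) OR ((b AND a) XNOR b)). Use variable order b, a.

(NOT b AND NOT a) OR (NOT b AND a) OR (b AND a)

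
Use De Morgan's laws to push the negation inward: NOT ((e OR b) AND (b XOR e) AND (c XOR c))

NOT (e OR b) OR NOT (b XOR e) OR NOT (c XOR c)
De Morgan's: NOT(AND of terms) = OR of negations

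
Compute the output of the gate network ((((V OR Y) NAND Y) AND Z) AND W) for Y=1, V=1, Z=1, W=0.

Substituting: ((((1 OR 1) NAND 1) AND 1) AND 0)
= 0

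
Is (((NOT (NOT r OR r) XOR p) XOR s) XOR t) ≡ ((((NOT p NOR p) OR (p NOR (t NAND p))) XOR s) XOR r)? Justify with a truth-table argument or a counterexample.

No. Counterexample: with p=0, s=0, t=0, r=1, Expression 1 = 0 but Expression 2 = 1.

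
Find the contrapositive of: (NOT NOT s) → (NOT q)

Contrapositive: q → NOT s
Note: A statement and its contrapositive are logically equivalent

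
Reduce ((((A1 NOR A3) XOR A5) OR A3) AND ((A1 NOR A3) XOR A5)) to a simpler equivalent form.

By absorption (E AND (E OR v) = E):
= ((A1 NOR A3) XOR A5)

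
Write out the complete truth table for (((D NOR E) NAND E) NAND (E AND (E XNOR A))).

A | D | E | Output
------------------
0 | 0 | 0 | 1
0 | 0 | 1 | 1
0 | 1 | 0 | 1
0 | 1 | 1 | 1
1 | 0 | 0 | 1
1 | 0 | 1 | 0
1 | 1 | 0 | 1
1 | 1 | 1 | 0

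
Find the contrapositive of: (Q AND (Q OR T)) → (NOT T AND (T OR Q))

Contrapositive: NOT (NOT T AND (T OR Q)) → NOT (Q AND (Q OR T))
Note: A statement and its contrapositive are logically equivalent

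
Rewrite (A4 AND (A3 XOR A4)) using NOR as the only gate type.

((A4 NOR A4) NOR (((((A3 NOR A4) NOR (A3 NOR A4)) NOR ((A3 NOR A4) NOR (A3 NOR A4))) NOR ((((A3 NOR A3) NOR (A4 NOR A4)) NOR ((A3 NOR A3) NOR (A4 NOR A4))) NOR (((A3 NOR A3) NOR (A4 NOR A4)) NOR ((A3 NOR A3) NOR (A4 NOR A4))))) NOR ((((A3 NOR A4) NOR (A3 NOR A4)) NOR ((A3 NOR A4) NOR (A3 NOR A4))) NOR ((((A3 NOR A3) NOR (A4 NOR A4)) NOR ((A3 NOR A3) NOR (A4 NOR A4))) NOR (((A3 NOR A3) NOR (A4 NOR A4)) NOR ((A3 NOR A3) NOR (A4 NOR A4)))))))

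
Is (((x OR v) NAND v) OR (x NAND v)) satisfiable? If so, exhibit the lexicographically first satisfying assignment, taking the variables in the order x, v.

x=0, v=0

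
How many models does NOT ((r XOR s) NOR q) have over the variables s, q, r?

Satisfying assignments: (0,0,1), (0,1,0), (0,1,1), (1,0,0), (1,1,0), (1,1,1)
Count: 6 out of 8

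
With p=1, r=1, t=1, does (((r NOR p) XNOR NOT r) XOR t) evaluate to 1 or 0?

Substituting: (((1 NOR 1) XNOR NOT 1) XOR 1)
= 0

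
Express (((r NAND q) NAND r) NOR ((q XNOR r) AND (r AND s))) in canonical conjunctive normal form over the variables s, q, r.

(s OR q OR r) AND (s OR NOT q OR r) AND (s OR NOT q OR NOT r) AND (NOT s OR q OR r) AND (NOT s OR NOT q OR r) AND (NOT s OR NOT q OR NOT r)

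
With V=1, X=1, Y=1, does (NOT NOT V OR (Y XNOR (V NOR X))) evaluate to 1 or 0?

Substituting: (NOT NOT 1 OR (1 XNOR (1 NOR 1)))
= 1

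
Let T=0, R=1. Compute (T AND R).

Substituting: (0 AND 1)
= 0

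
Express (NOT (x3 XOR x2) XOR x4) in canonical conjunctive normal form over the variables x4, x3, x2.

(x4 OR x3 OR NOT x2) AND (x4 OR NOT x3 OR x2) AND (NOT x4 OR x3 OR x2) AND (NOT x4 OR NOT x3 OR NOT x2)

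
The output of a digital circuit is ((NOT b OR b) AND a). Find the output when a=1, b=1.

Substituting: ((NOT 1 OR 1) AND 1)
= 1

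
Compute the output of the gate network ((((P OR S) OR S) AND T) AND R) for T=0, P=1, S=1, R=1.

Substituting: ((((1 OR 1) OR 1) AND 0) AND 1)
= 0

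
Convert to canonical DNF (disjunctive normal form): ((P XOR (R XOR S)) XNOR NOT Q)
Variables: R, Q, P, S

(NOT R AND NOT Q AND NOT P AND S) OR (NOT R AND NOT Q AND P AND NOT S) OR (NOT R AND Q AND NOT P AND NOT S) OR (NOT R AND Q AND P AND S) OR (R AND NOT Q AND NOT P AND NOT S) OR (R AND NOT Q AND P AND S) OR (R AND Q AND NOT P AND S) OR (R AND Q AND P AND NOT S)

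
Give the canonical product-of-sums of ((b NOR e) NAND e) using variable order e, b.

ΠM() = TRUE (no maxterms)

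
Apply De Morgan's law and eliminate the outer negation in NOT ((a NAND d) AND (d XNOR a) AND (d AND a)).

NOT (a NAND d) OR NOT (d XNOR a) OR NOT (d AND a)
De Morgan's: NOT(AND of terms) = OR of negations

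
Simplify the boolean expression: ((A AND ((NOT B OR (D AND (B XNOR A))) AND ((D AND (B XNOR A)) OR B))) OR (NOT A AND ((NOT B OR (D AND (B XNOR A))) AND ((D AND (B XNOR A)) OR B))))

By distribution ((E AND v) OR (E AND NOT v) = E) then distribution ((E OR v) AND (E OR NOT v) = E):
= (D AND (B XNOR A))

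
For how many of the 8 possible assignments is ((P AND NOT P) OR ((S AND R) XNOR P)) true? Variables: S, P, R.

Satisfying assignments: (0,0,0), (0,0,1), (1,0,0), (1,1,1)
Count: 4 out of 8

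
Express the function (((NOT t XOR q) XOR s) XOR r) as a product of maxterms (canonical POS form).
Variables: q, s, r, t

ΠM(1, 2, 4, 7, 8, 11, 13, 14) = (q OR s OR r OR NOT t) AND (q OR s OR NOT r OR t) AND (q OR NOT s OR r OR t) AND (q OR NOT s OR NOT r OR NOT t) AND (NOT q OR s OR r OR t) AND (NOT q OR s OR NOT r OR NOT t) AND (NOT q OR NOT s OR r OR NOT t) AND (NOT q OR NOT s OR NOT r OR t)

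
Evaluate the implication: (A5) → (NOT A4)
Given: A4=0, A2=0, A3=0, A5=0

Antecedent (A5) = 0; consequent (NOT A4) = 1.
0 → 1 = 1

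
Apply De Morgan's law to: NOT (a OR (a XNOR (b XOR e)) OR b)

NOT a AND NOT (a XNOR (b XOR e)) AND NOT b
De Morgan's: NOT(OR of terms) = AND of negations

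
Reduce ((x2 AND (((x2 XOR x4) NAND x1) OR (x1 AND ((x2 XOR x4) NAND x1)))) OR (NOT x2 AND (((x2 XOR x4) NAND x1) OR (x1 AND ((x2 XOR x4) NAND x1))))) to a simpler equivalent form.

By distribution ((E AND v) OR (E AND NOT v) = E) then absorption (E OR (E AND v) = E):
= ((x2 XOR x4) NAND x1)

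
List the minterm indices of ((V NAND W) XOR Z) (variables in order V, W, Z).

Σm(0, 2, 4, 7) = (NOT V AND NOT W AND NOT Z) OR (NOT V AND W AND NOT Z) OR (V AND NOT W AND NOT Z) OR (V AND W AND Z)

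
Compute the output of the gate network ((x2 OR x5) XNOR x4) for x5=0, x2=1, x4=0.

Substituting: ((1 OR 0) XNOR 0)
= 0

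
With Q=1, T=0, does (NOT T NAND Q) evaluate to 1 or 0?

Substituting: (NOT 0 NAND 1)
= 0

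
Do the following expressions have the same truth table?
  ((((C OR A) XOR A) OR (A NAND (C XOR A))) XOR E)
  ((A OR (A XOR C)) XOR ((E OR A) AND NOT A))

No. Counterexample: with C=0, E=0, A=0, Expression 1 = 1 but Expression 2 = 0.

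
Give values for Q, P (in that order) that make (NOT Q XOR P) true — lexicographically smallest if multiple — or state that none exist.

Q=0, P=0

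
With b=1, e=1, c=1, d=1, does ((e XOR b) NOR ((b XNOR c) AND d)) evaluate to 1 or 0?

Substituting: ((1 XOR 1) NOR ((1 XNOR 1) AND 1))
= 0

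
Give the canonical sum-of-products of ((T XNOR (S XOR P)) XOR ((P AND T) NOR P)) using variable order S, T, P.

Σm(2, 3, 4, 5) = (NOT S AND T AND NOT P) OR (NOT S AND T AND P) OR (S AND NOT T AND NOT P) OR (S AND NOT T AND P)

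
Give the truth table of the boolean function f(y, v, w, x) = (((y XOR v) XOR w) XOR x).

y | v | w | x | Output
----------------------
0 | 0 | 0 | 0 | 0
0 | 0 | 0 | 1 | 1
0 | 0 | 1 | 0 | 1
0 | 0 | 1 | 1 | 0
0 | 1 | 0 | 0 | 1
0 | 1 | 0 | 1 | 0
0 | 1 | 1 | 0 | 0
0 | 1 | 1 | 1 | 1
1 | 0 | 0 | 0 | 1
1 | 0 | 0 | 1 | 0
1 | 0 | 1 | 0 | 0
1 | 0 | 1 | 1 | 1
1 | 1 | 0 | 0 | 0
1 | 1 | 0 | 1 | 1
1 | 1 | 1 | 0 | 1
1 | 1 | 1 | 1 | 0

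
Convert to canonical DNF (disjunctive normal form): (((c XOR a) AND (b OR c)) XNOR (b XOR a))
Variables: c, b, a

(NOT c AND NOT b AND NOT a) OR (c AND b AND NOT a) OR (c AND b AND a)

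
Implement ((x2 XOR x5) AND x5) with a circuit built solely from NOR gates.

((((((x2 NOR x5) NOR (x2 NOR x5)) NOR ((x2 NOR x5) NOR (x2 NOR x5))) NOR ((((x2 NOR x2) NOR (x5 NOR x5)) NOR ((x2 NOR x2) NOR (x5 NOR x5))) NOR (((x2 NOR x2) NOR (x5 NOR x5)) NOR ((x2 NOR x2) NOR (x5 NOR x5))))) NOR ((((x2 NOR x5) NOR (x2 NOR x5)) NOR ((x2 NOR x5) NOR (x2 NOR x5))) NOR ((((x2 NOR x2) NOR (x5 NOR x5)) NOR ((x2 NOR x2) NOR (x5 NOR x5))) NOR (((x2 NOR x2) NOR (x5 NOR x5)) NOR ((x2 NOR x2) NOR (x5 NOR x5)))))) NOR (x5 NOR x5))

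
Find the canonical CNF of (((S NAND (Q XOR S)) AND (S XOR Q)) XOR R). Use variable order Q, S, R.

(Q OR S OR R) AND (Q OR NOT S OR R) AND (NOT Q OR S OR NOT R) AND (NOT Q OR NOT S OR R)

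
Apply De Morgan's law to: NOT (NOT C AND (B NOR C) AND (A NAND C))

C OR NOT (B NOR C) OR NOT (A NAND C)
De Morgan's: NOT(AND of terms) = OR of negations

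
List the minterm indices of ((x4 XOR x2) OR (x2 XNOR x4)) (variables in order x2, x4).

Σm(0, 1, 2, 3) = (NOT x2 AND NOT x4) OR (NOT x2 AND x4) OR (x2 AND NOT x4) OR (x2 AND x4)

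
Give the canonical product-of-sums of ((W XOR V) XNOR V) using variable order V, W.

ΠM(1, 3) = (V OR NOT W) AND (NOT V OR NOT W)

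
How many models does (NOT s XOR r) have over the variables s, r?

Satisfying assignments: (0,0), (1,1)
Count: 2 out of 4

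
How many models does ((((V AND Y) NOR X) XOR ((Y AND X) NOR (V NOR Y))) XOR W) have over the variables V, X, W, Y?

Satisfying assignments: (0,0,0,0), (0,0,1,1), (0,1,1,0), (0,1,1,1), (1,0,0,1), (1,0,1,0), (1,1,0,0), (1,1,1,1)
Count: 8 out of 16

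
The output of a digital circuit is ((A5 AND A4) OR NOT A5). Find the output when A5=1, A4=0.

Substituting: ((1 AND 0) OR NOT 1)
= 0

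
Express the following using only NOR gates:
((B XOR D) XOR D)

((((((((B NOR D) NOR (B NOR D)) NOR ((B NOR D) NOR (B NOR D))) NOR ((((B NOR B) NOR (D NOR D)) NOR ((B NOR B) NOR (D NOR D))) NOR (((B NOR B) NOR (D NOR D)) NOR ((B NOR B) NOR (D NOR D))))) NOR D) NOR (((((B NOR D) NOR (B NOR D)) NOR ((B NOR D) NOR (B NOR D))) NOR ((((B NOR B) NOR (D NOR D)) NOR ((B NOR B) NOR (D NOR D))) NOR (((B NOR B) NOR (D NOR D)) NOR ((B NOR B) NOR (D NOR D))))) NOR D)) NOR ((((((B NOR D) NOR (B NOR D)) NOR ((B NOR D) NOR (B NOR D))) NOR ((((B NOR B) NOR (D NOR D)) NOR ((B NOR B) NOR (D NOR D))) NOR (((B NOR B) NOR (D NOR D)) NOR ((B NOR B) NOR (D NOR D))))) NOR D) NOR (((((B NOR D) NOR (B NOR D)) NOR ((B NOR D) NOR (B NOR D))) NOR ((((B NOR B) NOR (D NOR D)) NOR ((B NOR B) NOR (D NOR D))) NOR (((B NOR B) NOR (D NOR D)) NOR ((B NOR B) NOR (D NOR D))))) NOR D))) NOR ((((((((B NOR D) NOR (B NOR D)) NOR ((B NOR D) NOR (B NOR D))) NOR ((((B NOR B) NOR (D NOR D)) NOR ((B NOR B) NOR (D NOR D))) NOR (((B NOR B) NOR (D NOR D)) NOR ((B NOR B) NOR (D NOR D))))) NOR ((((B NOR D) NOR (B NOR D)) NOR ((B NOR D) NOR (B NOR D))) NOR ((((B NOR B) NOR (D NOR D)) NOR ((B NOR B) NOR (D NOR D))) NOR (((B NOR B) NOR (D NOR D)) NOR ((B NOR B) NOR (D NOR D)))))) NOR (D NOR D)) NOR ((((((B NOR D) NOR (B NOR D)) NOR ((B NOR D) NOR (B NOR D))) NOR ((((B NOR B) NOR (D NOR D)) NOR ((B NOR B) NOR (D NOR D))) NOR (((B NOR B) NOR (D NOR D)) NOR ((B NOR B) NOR (D NOR D))))) NOR ((((B NOR D) NOR (B NOR D)) NOR ((B NOR D) NOR (B NOR D))) NOR ((((B NOR B) NOR (D NOR D)) NOR ((B NOR B) NOR (D NOR D))) NOR (((B NOR B) NOR (D NOR D)) NOR ((B NOR B) NOR (D NOR D)))))) NOR (D NOR D))) NOR (((((((B NOR D) NOR (B NOR D)) NOR ((B NOR D) NOR (B NOR D))) NOR ((((B NOR B) NOR (D NOR D)) NOR ((B NOR B) NOR (D NOR D))) NOR (((B NOR B) NOR (D NOR D)) NOR ((B NOR B) NOR (D NOR D))))) NOR ((((B NOR D) NOR (B NOR D)) NOR ((B NOR D) NOR (B NOR D))) NOR ((((B NOR B) NOR (D NOR D)) NOR ((B NOR B) NOR (D NOR D))) NOR (((B NOR B) NOR (D NOR D)) NOR ((B NOR B) NOR (D NOR D)))))) NOR (D NOR D)) NOR ((((((B NOR D) NOR (B NOR D)) NOR ((B NOR D) NOR (B NOR D))) NOR ((((B NOR B) NOR (D NOR D)) NOR ((B NOR B) NOR (D NOR D))) NOR (((B NOR B) NOR (D NOR D)) NOR ((B NOR B) NOR (D NOR D))))) NOR ((((B NOR D) NOR (B NOR D)) NOR ((B NOR D) NOR (B NOR D))) NOR ((((B NOR B) NOR (D NOR D)) NOR ((B NOR B) NOR (D NOR D))) NOR (((B NOR B) NOR (D NOR D)) NOR ((B NOR B) NOR (D NOR D)))))) NOR (D NOR D)))))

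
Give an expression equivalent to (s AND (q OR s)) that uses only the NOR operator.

((s NOR s) NOR (((q NOR s) NOR (q NOR s)) NOR ((q NOR s) NOR (q NOR s))))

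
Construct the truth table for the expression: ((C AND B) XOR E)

E | C | B | Output
------------------
0 | 0 | 0 | 0
0 | 0 | 1 | 0
0 | 1 | 0 | 0
0 | 1 | 1 | 1
1 | 0 | 0 | 1
1 | 0 | 1 | 1
1 | 1 | 0 | 1
1 | 1 | 1 | 0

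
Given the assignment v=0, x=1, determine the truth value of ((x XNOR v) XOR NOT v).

Substituting: ((1 XNOR 0) XOR NOT 0)
= 1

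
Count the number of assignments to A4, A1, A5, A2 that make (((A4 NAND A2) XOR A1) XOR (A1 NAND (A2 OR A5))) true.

Satisfying assignments: (0,1,0,0), (1,0,0,1), (1,0,1,1), (1,1,0,0), (1,1,0,1), (1,1,1,1)
Count: 6 out of 16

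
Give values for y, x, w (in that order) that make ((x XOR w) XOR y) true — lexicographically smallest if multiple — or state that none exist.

y=0, x=0, w=1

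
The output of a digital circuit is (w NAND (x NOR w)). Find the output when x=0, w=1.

Substituting: (1 NAND (0 NOR 1))
= 1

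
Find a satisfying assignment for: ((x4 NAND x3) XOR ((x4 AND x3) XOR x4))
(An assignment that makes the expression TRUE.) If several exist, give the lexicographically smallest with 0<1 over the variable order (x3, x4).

x3=0, x4=0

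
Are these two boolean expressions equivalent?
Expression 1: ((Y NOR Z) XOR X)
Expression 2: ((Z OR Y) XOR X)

No. Counterexample: with Z=0, X=0, Y=0, Expression 1 = 1 but Expression 2 = 0.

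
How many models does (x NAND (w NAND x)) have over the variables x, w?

Satisfying assignments: (0,0), (0,1), (1,1)
Count: 3 out of 4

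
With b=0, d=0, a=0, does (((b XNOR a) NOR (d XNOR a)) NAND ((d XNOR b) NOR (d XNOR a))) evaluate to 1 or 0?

Substituting: (((0 XNOR 0) NOR (0 XNOR 0)) NAND ((0 XNOR 0) NOR (0 XNOR 0)))
= 1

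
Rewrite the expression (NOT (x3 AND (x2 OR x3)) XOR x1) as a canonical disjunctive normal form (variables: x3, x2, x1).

(NOT x3 AND NOT x2 AND NOT x1) OR (NOT x3 AND x2 AND NOT x1) OR (x3 AND NOT x2 AND x1) OR (x3 AND x2 AND x1)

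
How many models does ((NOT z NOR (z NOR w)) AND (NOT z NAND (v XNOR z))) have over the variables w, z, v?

Satisfying assignments: (0,1,0), (0,1,1), (1,1,0), (1,1,1)
Count: 4 out of 8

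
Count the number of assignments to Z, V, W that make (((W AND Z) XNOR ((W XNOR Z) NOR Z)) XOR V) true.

Satisfying assignments: (0,0,0), (0,1,1), (1,0,0), (1,1,1)
Count: 4 out of 8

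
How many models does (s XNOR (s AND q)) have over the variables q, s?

Satisfying assignments: (0,0), (1,0), (1,1)
Count: 3 out of 4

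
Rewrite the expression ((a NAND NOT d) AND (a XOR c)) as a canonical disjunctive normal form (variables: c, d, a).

(NOT c AND d AND a) OR (c AND NOT d AND NOT a) OR (c AND d AND NOT a)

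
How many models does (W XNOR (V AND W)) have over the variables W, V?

Satisfying assignments: (0,0), (0,1), (1,1)
Count: 3 out of 4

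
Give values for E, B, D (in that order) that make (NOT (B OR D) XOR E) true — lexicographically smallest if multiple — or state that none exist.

E=0, B=0, D=0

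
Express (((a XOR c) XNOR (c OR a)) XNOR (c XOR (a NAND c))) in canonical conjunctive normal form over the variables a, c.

(a OR NOT c) AND (NOT a OR NOT c)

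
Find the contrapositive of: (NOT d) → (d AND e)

Contrapositive: NOT (d AND e) → d
Note: A statement and its contrapositive are logically equivalent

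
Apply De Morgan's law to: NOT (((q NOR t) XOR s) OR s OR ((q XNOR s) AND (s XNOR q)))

NOT ((q NOR t) XOR s) AND NOT s AND NOT ((q XNOR s) AND (s XNOR q))
De Morgan's: NOT(OR of terms) = AND of negations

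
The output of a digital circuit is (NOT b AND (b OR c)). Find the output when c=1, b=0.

Substituting: (NOT 0 AND (0 OR 1))
= 1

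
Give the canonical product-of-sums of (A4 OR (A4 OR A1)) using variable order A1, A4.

ΠM(0) = (A1 OR A4)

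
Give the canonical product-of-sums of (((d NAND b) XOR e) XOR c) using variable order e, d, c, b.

ΠM(2, 3, 5, 6, 8, 9, 12, 15) = (e OR d OR NOT c OR b) AND (e OR d OR NOT c OR NOT b) AND (e OR NOT d OR c OR NOT b) AND (e OR NOT d OR NOT c OR b) AND (NOT e OR d OR c OR b) AND (NOT e OR d OR c OR NOT b) AND (NOT e OR NOT d OR c OR b) AND (NOT e OR NOT d OR NOT c OR NOT b)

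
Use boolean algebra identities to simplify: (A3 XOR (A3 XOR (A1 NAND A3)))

By XOR self-cancellation ((E XOR v) XOR v = E):
= (A1 NAND A3)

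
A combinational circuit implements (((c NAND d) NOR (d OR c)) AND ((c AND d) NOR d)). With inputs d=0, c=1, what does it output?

Substituting: (((1 NAND 0) NOR (0 OR 1)) AND ((1 AND 0) NOR 0))
= 0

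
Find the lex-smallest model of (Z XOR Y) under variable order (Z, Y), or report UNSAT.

Z=0, Y=1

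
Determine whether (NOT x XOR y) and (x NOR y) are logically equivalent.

No. Counterexample: with y=1, x=1, Expression 1 = 1 but Expression 2 = 0.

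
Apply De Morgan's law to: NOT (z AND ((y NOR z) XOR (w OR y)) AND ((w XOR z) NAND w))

NOT z OR NOT ((y NOR z) XOR (w OR y)) OR NOT ((w XOR z) NAND w)
De Morgan's: NOT(AND of terms) = OR of negations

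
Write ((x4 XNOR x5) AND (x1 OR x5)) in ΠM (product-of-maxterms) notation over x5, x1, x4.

ΠM(0, 1, 3, 4, 6) = (x5 OR x1 OR x4) AND (x5 OR x1 OR NOT x4) AND (x5 OR NOT x1 OR NOT x4) AND (NOT x5 OR x1 OR x4) AND (NOT x5 OR NOT x1 OR x4)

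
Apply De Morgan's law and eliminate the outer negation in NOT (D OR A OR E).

NOT D AND NOT A AND NOT E
De Morgan's: NOT(OR of terms) = AND of negations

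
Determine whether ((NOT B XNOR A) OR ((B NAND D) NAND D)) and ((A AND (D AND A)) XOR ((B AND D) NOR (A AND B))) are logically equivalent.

No. Counterexample: with B=0, D=1, A=0, Expression 1 = 0 but Expression 2 = 1.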